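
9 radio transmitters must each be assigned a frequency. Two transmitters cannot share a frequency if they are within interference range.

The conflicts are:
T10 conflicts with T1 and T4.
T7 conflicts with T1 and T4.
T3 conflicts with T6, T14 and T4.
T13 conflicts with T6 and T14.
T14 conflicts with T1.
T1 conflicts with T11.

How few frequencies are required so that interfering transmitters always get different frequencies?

3

The cycle T1-T14-T3-T4-T10-T1 has odd length 5, so it cannot be 2-colored; at least 3 frequencies are needed.
A valid assignment using 3 frequencies: T10=3, T7=3, T3=1, T13=1, T6=2, T14=2, T1=1, T4=2, T11=2. No two conflicting transmitters share a frequency.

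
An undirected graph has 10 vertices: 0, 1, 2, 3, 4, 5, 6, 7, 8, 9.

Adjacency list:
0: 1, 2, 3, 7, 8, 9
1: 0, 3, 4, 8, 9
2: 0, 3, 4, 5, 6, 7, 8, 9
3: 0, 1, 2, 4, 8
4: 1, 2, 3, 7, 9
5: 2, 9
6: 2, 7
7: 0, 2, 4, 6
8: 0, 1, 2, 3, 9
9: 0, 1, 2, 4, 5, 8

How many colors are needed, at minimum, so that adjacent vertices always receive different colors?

4

0, 2, 3, 8 form a clique, so at least 4 colors are needed.
4 colors suffice: color a → {1, 2}; color b → {0, 4, 5, 6}; color c → {3, 7, 9}; color d → {8}. Each edge has distinct colors on its endpoints.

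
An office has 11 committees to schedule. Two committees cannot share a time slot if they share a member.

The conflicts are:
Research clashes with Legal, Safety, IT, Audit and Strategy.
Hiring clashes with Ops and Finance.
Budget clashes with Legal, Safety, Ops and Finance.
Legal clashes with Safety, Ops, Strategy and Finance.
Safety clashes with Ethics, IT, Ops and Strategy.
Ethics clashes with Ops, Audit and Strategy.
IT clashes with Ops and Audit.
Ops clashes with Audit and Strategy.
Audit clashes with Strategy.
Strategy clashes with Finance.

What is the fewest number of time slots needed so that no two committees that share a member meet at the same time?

4

Ethics, Ops, Audit, Strategy pairwise conflict, so at least 4 time slots are needed.
4 time slots suffice: time slot 1 → {Research, Ops, Finance}; time slot 2 → {Hiring, Budget, IT, Strategy}; time slot 3 → {Safety, Audit}; time slot 4 → {Legal, Ethics}. No two conflicting committees share a time slot.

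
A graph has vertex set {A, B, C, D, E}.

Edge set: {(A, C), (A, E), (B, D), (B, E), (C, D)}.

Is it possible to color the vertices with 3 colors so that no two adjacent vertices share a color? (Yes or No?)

Yes

The chromatic number is 3. The cycle E-A-C-D-B-E has odd length 5, so it cannot be 2-colored; at least 3 colors are needed.
3 colors suffice: color 1 → {C, E}; color 2 → {A, D}; color 3 → {B}.
That is already a proper 3-coloring.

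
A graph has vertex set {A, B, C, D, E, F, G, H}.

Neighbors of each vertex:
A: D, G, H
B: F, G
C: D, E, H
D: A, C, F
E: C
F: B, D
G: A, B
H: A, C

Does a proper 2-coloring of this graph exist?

No

The cycle B-G-A-D-F-B has odd length 5, so it cannot be 2-colored; at least 3 colors are needed.
So 2 colors are not enough.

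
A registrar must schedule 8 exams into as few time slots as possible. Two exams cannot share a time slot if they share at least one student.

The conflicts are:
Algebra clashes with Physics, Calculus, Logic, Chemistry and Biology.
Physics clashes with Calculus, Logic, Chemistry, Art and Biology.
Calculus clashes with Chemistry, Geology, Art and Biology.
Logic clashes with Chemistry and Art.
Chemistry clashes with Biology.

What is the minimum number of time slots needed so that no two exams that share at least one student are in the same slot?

5

Algebra, Physics, Calculus, Chemistry, Biology pairwise conflict, so at least 5 time slots are needed.
5 time slots suffice: Algebra=4, Physics=2, Calculus=1, Logic=1, Chemistry=3, Geology=2, Art=3, Biology=5. Each listed conflict is separated.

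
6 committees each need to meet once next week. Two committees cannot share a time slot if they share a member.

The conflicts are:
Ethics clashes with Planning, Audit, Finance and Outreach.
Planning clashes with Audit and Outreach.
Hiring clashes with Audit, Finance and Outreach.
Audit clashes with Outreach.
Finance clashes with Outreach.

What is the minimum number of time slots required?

4

Ethics, Planning, Audit, Outreach pairwise conflict, so at least 4 time slots are needed.
4 time slots suffice: Ethics=2, Planning=4, Hiring=2, Audit=3, Finance=3, Outreach=1. No two conflicting committees share a time slot.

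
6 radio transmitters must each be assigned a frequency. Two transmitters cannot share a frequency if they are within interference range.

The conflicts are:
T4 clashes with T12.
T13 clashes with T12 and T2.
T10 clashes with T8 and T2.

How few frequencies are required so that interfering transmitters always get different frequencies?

T10 and T8 conflict, so at least 2 frequencies are needed.
2 frequencies suffice: frequency 1 → {T4, T13, T10}; frequency 2 → {T8, T12, T2}. Each listed conflict is separated.

2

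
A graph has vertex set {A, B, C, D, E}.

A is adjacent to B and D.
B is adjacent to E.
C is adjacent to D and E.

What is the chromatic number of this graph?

3

The cycle C-D-A-B-E-C has odd length 5, so it cannot be 2-colored; at least 3 colors are needed.
3 colors suffice: color 1 → {A, E}; color 2 → {B, D}; color 3 → {C}. Each edge has distinct colors on its endpoints.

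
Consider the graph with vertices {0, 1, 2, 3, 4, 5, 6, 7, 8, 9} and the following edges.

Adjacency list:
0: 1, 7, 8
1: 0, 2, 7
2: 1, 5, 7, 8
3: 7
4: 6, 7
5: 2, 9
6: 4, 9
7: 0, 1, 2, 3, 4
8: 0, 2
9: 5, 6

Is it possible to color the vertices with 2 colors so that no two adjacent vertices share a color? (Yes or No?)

No

0, 1, 7 form a triangle, so at least 3 colors are needed.
So 2 colors are not enough.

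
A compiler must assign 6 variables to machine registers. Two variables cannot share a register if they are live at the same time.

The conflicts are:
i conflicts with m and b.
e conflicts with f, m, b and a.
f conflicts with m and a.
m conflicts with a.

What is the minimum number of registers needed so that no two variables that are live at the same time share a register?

e, f, m, a pairwise conflict, so at least 4 registers are needed.
4 registers suffice: register 1 → {i, e}; register 2 → {m, b}; register 3 → {a}; register 4 → {f}. Every pair that conflicts lands in different registers.

4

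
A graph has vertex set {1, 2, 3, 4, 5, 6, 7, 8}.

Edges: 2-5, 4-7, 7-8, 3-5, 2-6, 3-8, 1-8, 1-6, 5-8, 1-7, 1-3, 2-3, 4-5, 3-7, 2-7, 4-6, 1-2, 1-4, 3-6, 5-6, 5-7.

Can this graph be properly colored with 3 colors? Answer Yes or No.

No

1, 2, 3, 7 are pairwise adjacent (a clique of size 4), so at least 4 colors are needed.
So 3 colors are not enough.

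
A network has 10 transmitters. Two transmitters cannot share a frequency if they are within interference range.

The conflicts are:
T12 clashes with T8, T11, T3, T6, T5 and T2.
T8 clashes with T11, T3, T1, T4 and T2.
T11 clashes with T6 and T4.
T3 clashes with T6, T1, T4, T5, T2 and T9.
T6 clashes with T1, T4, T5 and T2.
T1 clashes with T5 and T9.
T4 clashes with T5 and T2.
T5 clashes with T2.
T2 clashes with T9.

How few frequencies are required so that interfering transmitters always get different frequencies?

5

T3, T6, T4, T5, T2 are mutually in conflict, so at least 5 frequencies are needed.
5 frequencies suffice: T12=4, T8=2, T11=1, T3=1, T6=2, T1=3, T4=4, T5=5, T2=3, T9=2. Each listed conflict is separated.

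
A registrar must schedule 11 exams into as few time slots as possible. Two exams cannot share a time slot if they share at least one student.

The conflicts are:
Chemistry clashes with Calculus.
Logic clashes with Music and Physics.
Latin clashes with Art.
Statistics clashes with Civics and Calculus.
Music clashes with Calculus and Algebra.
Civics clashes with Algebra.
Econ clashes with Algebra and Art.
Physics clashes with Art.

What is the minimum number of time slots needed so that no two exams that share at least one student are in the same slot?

3

The cycle Statistics-Calculus-Music-Algebra-Civics-Statistics has odd length 5, so it cannot be 2-colored; at least 3 time slots are needed.
3 time slots suffice: time slot 1 → {Chemistry, Music, Civics, Art}; time slot 2 → {Latin, Calculus, Physics, Algebra}; time slot 3 → {Logic, Statistics, Econ}. Each listed conflict is separated.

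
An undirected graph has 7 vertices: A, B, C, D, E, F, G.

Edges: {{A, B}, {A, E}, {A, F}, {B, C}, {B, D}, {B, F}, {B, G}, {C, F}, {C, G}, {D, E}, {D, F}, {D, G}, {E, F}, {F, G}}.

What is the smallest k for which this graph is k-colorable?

B, D, F, G form a clique, so at least 4 colors are needed.
A valid assignment using 4 colors: A=green, B=blue, C=yellow, D=yellow, E=blue, F=red, G=green. Each edge has distinct colors on its endpoints.

4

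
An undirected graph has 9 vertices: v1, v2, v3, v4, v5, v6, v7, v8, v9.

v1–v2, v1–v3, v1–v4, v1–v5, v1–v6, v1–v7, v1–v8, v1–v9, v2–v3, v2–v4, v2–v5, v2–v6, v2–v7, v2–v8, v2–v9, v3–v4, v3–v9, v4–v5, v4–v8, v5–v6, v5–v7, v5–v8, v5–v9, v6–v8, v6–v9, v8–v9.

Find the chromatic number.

6

v1, v2, v5, v6, v8, v9 are pairwise adjacent (a clique of size 6), so at least 6 colors are needed.
6 colors suffice: v1=2, v2=1, v3=3, v4=4, v5=3, v6=6, v7=4, v8=5, v9=4. Every edge joins two different colors.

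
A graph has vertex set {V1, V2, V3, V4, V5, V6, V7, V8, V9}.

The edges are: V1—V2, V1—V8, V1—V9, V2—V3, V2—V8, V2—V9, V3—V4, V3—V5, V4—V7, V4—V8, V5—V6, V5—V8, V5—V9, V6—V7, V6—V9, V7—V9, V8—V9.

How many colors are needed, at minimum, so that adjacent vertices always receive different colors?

V1, V2, V8, V9 form a clique, so at least 4 colors are needed.
4 colors suffice: color 1 → {V4, V9}; color 2 → {V3, V7, V8}; color 3 → {V2, V5}; color 4 → {V1, V6}. No two adjacent vertices share a color.

4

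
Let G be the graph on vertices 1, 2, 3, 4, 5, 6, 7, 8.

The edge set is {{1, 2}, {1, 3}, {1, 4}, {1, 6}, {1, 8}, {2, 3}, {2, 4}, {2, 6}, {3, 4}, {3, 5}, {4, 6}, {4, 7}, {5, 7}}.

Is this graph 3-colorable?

1, 2, 4, 6 are pairwise adjacent (a clique of size 4), so at least 4 colors are needed.
So 3 colors are not enough.

No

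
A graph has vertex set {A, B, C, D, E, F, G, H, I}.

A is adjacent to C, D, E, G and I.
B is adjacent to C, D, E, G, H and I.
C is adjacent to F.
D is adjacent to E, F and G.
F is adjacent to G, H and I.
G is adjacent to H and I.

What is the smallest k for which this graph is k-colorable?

D, F, G form a triangle, so at least 3 colors are needed.
3 colors suffice: color red → {C, E, G}; color blue → {A, B, F}; color green → {D, H, I}. Every edge joins two different colors.

3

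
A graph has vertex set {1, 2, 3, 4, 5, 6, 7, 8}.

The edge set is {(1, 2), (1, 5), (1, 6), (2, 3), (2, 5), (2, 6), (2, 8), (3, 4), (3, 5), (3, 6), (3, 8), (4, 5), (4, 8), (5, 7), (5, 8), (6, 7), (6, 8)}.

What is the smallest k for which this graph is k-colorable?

2, 3, 6, 8 form a clique, so at least 4 colors are needed.
4 colors suffice: color red → {5, 6}; color blue → {1, 7, 8}; color green → {3}; color yellow → {2, 4}. Every edge joins two different colors.

4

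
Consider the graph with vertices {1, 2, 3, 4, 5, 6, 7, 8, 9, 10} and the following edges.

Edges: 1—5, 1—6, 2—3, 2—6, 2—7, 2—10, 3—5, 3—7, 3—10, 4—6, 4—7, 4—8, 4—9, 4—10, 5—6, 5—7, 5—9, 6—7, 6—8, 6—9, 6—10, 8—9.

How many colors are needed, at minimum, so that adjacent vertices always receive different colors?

4, 6, 8, 9 form a clique, so at least 4 colors are needed.
A valid assignment using 4 colors: 1=c, 2=b, 3=a, 4=b, 5=b, 6=a, 7=c, 8=d, 9=c, 10=c. Each edge has distinct colors on its endpoints.

4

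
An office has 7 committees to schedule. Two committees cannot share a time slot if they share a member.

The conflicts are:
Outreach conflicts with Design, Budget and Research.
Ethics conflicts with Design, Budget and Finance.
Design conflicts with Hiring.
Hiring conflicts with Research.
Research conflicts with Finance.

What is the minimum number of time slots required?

3

The cycle Finance-Ethics-Design-Hiring-Research-Finance has odd length 5, so it cannot be 2-colored; at least 3 time slots are needed.
3 time slots suffice: time slot 1 → {Design, Budget, Research}; time slot 2 → {Outreach, Ethics, Hiring}; time slot 3 → {Finance}. Every pair that conflicts lands in different time slots.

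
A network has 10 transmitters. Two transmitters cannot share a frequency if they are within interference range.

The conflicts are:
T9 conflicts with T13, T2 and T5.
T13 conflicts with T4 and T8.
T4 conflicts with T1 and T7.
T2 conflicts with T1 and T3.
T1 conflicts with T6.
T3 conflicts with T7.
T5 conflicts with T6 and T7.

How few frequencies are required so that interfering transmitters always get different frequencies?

The cycle T6-T1-T2-T9-T5-T6 has odd length 5, so it cannot be 2-colored; at least 3 frequencies are needed.
3 frequencies suffice: T9=2, T13=1, T4=3, T2=1, T1=2, T3=3, T8=2, T5=1, T6=3, T7=2. Each listed conflict is separated.

3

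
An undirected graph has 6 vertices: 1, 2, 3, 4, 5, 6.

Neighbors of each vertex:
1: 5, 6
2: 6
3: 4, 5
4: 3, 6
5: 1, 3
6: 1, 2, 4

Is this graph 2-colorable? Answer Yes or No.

No

The cycle 3-4-6-1-5-3 has odd length 5, so it cannot be 2-colored; at least 3 colors are needed.
So 2 colors are not enough.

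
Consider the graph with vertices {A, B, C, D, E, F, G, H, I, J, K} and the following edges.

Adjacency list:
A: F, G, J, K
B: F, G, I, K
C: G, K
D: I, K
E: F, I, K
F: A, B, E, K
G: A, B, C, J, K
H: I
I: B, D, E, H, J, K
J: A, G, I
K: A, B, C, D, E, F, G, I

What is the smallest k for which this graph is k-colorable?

B, F, K are pairwise adjacent, so at least 3 colors are needed.
One proper 3-coloring: A=green, B=green, C=green, D=green, E=green, F=blue, G=blue, H=red, I=blue, J=red, K=red. Each edge has distinct colors on its endpoints.

3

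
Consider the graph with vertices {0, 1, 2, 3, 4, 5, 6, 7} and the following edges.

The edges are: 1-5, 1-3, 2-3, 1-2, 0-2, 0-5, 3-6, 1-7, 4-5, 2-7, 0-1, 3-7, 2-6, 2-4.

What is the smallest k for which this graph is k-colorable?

4

1, 2, 3, 7 form a clique, so at least 4 colors are needed.
4 colors suffice: color a → {2, 5}; color b → {1, 4, 6}; color c → {0, 3}; color d → {7}. No two adjacent vertices share a color.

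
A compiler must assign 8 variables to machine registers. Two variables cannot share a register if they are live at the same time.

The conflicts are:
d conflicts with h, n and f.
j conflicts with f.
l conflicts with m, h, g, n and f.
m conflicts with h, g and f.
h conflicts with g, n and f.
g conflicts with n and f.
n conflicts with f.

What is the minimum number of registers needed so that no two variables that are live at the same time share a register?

5

l, h, g, n, f all conflict with each other, so at least 5 registers are needed.
A valid assignment using 5 registers: d=4, j=2, l=4, m=3, h=2, g=5, n=3, f=1. Every pair that conflicts lands in different registers.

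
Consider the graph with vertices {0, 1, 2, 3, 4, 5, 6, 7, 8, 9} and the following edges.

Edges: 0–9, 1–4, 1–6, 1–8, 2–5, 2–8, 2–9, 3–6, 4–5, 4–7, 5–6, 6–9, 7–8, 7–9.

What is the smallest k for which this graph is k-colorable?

3

The cycle 7-9-6-1-8-7 has odd length 5, so it cannot be 2-colored; at least 3 colors are needed.
3 colors suffice: 0=red, 1=blue, 2=red, 3=blue, 4=green, 5=blue, 6=red, 7=red, 8=green, 9=blue. Each edge has distinct colors on its endpoints.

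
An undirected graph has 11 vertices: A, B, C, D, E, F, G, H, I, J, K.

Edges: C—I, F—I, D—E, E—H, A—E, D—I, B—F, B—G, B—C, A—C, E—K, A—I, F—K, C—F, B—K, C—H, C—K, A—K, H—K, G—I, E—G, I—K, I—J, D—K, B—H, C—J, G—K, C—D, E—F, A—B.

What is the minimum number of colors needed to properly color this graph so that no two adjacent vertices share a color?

4

C, F, I, K are mutually adjacent (a clique of size 4), so at least 4 colors are needed.
4 colors suffice: color red → {J, K}; color blue → {C, E}; color green → {B, I}; color yellow → {A, D, F, G, H}. Every edge joins two different colors.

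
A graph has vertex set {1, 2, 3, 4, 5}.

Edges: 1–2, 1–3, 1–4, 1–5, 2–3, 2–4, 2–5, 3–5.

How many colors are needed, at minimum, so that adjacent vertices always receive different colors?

4

1, 2, 3, 5 form a clique, so at least 4 colors are needed.
One proper 4-coloring: 1=b, 2=a, 3=c, 4=c, 5=d. No two adjacent vertices share a color.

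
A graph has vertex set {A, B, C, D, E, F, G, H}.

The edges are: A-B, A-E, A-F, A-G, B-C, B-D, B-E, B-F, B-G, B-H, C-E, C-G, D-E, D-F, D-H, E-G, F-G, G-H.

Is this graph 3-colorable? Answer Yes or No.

No

B, C, E, G form a clique, so at least 4 colors are needed.
So 3 colors are not enough.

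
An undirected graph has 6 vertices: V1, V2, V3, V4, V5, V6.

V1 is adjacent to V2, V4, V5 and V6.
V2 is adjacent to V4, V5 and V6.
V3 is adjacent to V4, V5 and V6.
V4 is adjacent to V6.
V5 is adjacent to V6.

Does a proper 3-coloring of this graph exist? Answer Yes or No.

No

V1, V2, V4, V6 are pairwise adjacent (a clique of size 4), so at least 4 colors are needed.
So 3 colors are not enough.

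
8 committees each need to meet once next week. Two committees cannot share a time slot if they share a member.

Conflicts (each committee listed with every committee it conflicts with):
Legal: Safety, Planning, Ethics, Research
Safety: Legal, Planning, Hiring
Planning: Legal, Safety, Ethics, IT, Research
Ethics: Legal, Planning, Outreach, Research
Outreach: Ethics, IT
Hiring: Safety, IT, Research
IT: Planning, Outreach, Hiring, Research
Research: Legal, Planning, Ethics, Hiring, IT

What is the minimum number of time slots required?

Legal, Planning, Ethics, Research are mutually in conflict, so at least 4 time slots are needed.
A valid assignment using 4 time slots: Legal=4, Safety=1, Planning=2, Ethics=3, Outreach=1, Hiring=2, IT=3, Research=1. Every pair that conflicts lands in different time slots.

4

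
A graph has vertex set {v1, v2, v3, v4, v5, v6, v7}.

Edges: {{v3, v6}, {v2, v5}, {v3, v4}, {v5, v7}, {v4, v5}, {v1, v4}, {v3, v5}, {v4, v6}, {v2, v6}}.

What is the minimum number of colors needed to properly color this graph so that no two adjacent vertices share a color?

3

v3, v4, v6 are mutually adjacent, so at least 3 colors are needed.
A valid assignment using 3 colors: v1=2, v2=1, v3=3, v4=1, v5=2, v6=2, v7=1. Every edge joins two different colors.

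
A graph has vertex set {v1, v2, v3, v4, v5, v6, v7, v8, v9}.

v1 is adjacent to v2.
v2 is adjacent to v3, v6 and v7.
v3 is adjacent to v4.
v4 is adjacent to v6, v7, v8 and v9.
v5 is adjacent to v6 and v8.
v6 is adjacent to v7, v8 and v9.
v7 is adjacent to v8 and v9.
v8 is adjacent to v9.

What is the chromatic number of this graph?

v4, v6, v7, v8, v9 are pairwise adjacent (a clique of size 5), so at least 5 colors are needed.
5 colors suffice: v1=1, v2=2, v3=1, v4=2, v5=2, v6=1, v7=3, v8=4, v9=5. No two adjacent vertices share a color.

5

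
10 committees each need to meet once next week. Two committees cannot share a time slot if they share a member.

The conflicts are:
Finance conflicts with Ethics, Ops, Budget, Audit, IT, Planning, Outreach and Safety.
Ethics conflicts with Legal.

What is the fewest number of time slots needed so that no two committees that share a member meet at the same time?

Finance and Audit conflict, so at least 2 time slots are needed.
A valid assignment using 2 time slots: Finance=1, Ethics=2, Ops=2, Budget=2, Audit=2, IT=2, Planning=2, Outreach=2, Legal=1, Safety=2. Every pair that conflicts lands in different time slots.

2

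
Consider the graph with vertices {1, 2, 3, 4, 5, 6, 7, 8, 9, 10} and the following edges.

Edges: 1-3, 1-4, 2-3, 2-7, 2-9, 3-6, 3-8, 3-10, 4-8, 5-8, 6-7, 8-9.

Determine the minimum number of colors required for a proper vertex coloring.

2

5 and 8 are adjacent, so at least 2 colors are needed.
2 colors suffice: color red → {3, 4, 5, 7, 9}; color blue → {1, 2, 6, 8, 10}. No two adjacent vertices share a color.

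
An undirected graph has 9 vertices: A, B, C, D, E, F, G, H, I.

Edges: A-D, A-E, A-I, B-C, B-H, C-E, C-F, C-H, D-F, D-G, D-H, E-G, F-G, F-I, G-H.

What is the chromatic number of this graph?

3

D, F, G are mutually adjacent, so at least 3 colors are needed.
3 colors suffice: color red → {E, F, H}; color blue → {C, D, I}; color green → {A, B, G}. No two adjacent vertices share a color.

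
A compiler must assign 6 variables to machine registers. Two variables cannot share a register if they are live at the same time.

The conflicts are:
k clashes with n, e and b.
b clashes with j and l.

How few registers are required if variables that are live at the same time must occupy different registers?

2

b and j conflict, so at least 2 registers are needed.
2 registers suffice: register 1 → {k, j, l}; register 2 → {n, e, b}. Each listed conflict is separated.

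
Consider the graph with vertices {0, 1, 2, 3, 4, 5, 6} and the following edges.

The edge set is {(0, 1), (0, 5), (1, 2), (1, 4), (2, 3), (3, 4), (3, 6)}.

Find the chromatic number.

2 and 3 are adjacent, so at least 2 colors are needed.
A valid assignment using 2 colors: 0=blue, 1=red, 2=blue, 3=red, 4=blue, 5=red, 6=blue. Each edge has distinct colors on its endpoints.

2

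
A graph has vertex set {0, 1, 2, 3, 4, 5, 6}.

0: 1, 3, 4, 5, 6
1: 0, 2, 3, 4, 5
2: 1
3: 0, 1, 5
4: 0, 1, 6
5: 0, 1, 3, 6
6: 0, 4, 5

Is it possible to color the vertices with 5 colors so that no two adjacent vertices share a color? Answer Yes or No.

Yes

The chromatic number is 4. 0, 1, 3, 5 are pairwise adjacent (a clique of size 4), so at least 4 colors are needed.
4 colors suffice: color a → {1, 6}; color b → {0, 2}; color c → {4, 5}; color d → {3}.
Since 5 ≥ 4, a proper 5-coloring certainly exists.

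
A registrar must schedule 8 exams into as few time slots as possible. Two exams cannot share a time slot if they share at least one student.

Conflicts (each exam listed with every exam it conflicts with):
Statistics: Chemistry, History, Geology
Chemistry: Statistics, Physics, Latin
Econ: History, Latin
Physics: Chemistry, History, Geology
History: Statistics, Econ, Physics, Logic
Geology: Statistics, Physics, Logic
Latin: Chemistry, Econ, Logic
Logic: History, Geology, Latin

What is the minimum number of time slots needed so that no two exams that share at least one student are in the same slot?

The cycle Chemistry-Latin-Econ-History-Physics-Chemistry has odd length 5, so it cannot be 2-colored; at least 3 time slots are needed.
3 time slots suffice: time slot 1 → {Chemistry, History, Geology}; time slot 2 → {Statistics, Econ, Physics, Logic}; time slot 3 → {Latin}. No two conflicting exams share a time slot.

3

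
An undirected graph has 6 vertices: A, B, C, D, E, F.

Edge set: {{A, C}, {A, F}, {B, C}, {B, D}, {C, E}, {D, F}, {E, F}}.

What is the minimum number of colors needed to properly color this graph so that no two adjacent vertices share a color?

3

The cycle B-C-E-F-D-B has odd length 5, so it cannot be 2-colored; at least 3 colors are needed.
One proper 3-coloring: A=blue, B=blue, C=red, D=green, E=blue, F=red. No two adjacent vertices share a color.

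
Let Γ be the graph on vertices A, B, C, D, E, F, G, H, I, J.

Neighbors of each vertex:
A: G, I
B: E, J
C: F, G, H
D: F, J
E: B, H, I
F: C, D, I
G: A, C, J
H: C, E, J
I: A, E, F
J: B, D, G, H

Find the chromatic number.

3

The cycle C-H-J-D-F-C has odd length 5, so it cannot be 2-colored; at least 3 colors are needed.
One proper 3-coloring: A=green, B=green, C=red, D=green, E=blue, F=blue, G=blue, H=green, I=red, J=red. No two adjacent vertices share a color.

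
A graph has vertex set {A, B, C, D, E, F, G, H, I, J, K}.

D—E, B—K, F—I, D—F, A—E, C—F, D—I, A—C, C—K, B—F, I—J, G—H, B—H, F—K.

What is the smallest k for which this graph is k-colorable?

C, F, K form a triangle, so at least 3 colors are needed.
3 colors suffice: color 1 → {A, F, H, J}; color 2 → {D, G, K}; color 3 → {B, C, E, I}. No two adjacent vertices share a color.

3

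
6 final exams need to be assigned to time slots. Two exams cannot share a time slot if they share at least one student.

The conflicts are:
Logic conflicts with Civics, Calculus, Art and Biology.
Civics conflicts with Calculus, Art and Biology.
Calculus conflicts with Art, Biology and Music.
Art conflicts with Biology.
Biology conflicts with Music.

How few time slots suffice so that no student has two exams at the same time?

5

Logic, Civics, Calculus, Art, Biology all conflict with each other, so at least 5 time slots are needed.
5 time slots suffice: time slot 1 → {Calculus}; time slot 2 → {Biology}; time slot 3 → {Logic, Music}; time slot 4 → {Art}; time slot 5 → {Civics}. Each listed conflict is separated.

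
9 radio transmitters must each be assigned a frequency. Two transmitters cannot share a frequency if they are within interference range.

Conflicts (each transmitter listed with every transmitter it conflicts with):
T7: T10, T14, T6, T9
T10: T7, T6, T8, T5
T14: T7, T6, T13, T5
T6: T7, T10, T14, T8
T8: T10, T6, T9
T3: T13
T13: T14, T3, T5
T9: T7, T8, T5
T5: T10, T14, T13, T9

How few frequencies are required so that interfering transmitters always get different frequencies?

3

T14, T13, T5 are mutually in conflict, so at least 3 frequencies are needed.
Using 3 frequencies: T7=1, T10=2, T14=2, T6=3, T8=1, T3=1, T13=3, T9=2, T5=1. Each listed conflict is separated.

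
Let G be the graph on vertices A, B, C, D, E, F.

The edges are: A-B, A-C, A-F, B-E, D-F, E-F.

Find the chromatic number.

2

A and C are adjacent, so at least 2 colors are needed.
A valid assignment using 2 colors: A=2, B=1, C=1, D=2, E=2, F=1. No two adjacent vertices share a color.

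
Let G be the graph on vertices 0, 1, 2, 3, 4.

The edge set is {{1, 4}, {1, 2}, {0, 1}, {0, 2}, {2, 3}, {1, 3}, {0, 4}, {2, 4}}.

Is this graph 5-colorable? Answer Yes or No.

Yes

The chromatic number is 4. 0, 1, 2, 4 form a clique, so at least 4 colors are needed.
4 colors suffice: 0=green, 1=red, 2=blue, 3=green, 4=yellow.
Since 5 ≥ 4, a proper 5-coloring certainly exists.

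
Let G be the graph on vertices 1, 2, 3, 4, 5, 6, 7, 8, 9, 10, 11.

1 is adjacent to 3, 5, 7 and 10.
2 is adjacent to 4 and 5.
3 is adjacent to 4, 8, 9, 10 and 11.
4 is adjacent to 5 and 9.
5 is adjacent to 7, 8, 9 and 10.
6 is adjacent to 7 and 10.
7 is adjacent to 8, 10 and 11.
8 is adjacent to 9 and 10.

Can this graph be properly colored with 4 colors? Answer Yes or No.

Yes

The chromatic number is 4. 1, 5, 7, 10 are pairwise adjacent (a clique of size 4), so at least 4 colors are needed.
One proper 4-coloring: 1=yellow, 2=green, 3=red, 4=blue, 5=red, 6=red, 7=blue, 8=yellow, 9=green, 10=green, 11=green.
That is already a proper 4-coloring.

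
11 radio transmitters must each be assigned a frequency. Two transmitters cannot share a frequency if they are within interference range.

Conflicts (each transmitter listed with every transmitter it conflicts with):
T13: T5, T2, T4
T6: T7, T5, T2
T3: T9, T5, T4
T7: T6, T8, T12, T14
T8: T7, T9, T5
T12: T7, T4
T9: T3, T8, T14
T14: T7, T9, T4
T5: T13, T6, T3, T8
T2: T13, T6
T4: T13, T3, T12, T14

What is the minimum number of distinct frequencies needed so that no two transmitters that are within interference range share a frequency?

T6 and T7 conflict, so at least 2 frequencies are needed.
2 frequencies suffice: T13=2, T6=2, T3=2, T7=1, T8=2, T12=2, T9=1, T14=2, T5=1, T2=1, T4=1. Every pair that conflicts lands in different frequencies.

2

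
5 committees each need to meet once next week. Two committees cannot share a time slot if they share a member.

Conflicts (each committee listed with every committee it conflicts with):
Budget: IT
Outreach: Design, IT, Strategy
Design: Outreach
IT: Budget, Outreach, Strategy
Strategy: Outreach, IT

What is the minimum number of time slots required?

Outreach, IT, Strategy pairwise conflict, so at least 3 time slots are needed.
Using 3 time slots: Budget=2, Outreach=2, Design=1, IT=1, Strategy=3. Every pair that conflicts lands in different time slots.

3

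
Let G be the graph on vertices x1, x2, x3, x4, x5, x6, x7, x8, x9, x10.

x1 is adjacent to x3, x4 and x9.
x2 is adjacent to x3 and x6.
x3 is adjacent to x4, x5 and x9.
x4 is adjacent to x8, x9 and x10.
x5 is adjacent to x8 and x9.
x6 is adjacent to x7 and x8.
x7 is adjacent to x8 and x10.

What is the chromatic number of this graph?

x1, x3, x4, x9 are mutually adjacent (a clique of size 4), so at least 4 colors are needed.
4 colors suffice: x1=4, x2=2, x3=1, x4=2, x5=2, x6=3, x7=2, x8=1, x9=3, x10=1. Each edge has distinct colors on its endpoints.

4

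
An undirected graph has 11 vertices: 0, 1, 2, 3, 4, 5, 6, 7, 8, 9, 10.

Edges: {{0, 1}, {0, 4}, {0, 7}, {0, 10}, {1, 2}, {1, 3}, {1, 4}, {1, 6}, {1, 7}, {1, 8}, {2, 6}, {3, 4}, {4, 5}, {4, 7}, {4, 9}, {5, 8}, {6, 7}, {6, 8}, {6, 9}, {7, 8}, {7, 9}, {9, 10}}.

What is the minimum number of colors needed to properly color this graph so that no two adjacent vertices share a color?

1, 6, 7, 8 form a clique, so at least 4 colors are needed.
4 colors suffice: 0=d, 1=a, 2=c, 3=c, 4=b, 5=a, 6=b, 7=c, 8=d, 9=a, 10=b. No two adjacent vertices share a color.

4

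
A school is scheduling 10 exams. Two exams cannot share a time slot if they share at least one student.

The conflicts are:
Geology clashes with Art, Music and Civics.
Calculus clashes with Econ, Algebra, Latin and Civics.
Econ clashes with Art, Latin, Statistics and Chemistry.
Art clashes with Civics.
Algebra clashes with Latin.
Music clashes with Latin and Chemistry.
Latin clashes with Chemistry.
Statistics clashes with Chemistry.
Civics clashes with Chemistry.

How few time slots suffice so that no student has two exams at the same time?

3

Econ, Statistics, Chemistry are mutually in conflict, so at least 3 time slots are needed.
3 time slots suffice: time slot 1 → {Econ, Algebra, Music, Civics}; time slot 2 → {Art, Latin, Statistics}; time slot 3 → {Geology, Calculus, Chemistry}. Each listed conflict is separated.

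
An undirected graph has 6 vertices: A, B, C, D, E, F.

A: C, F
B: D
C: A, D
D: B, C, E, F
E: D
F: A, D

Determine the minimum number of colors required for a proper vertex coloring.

C and D are adjacent, so at least 2 colors are needed.
2 colors suffice: A=1, B=2, C=2, D=1, E=2, F=2. Every edge joins two different colors.

2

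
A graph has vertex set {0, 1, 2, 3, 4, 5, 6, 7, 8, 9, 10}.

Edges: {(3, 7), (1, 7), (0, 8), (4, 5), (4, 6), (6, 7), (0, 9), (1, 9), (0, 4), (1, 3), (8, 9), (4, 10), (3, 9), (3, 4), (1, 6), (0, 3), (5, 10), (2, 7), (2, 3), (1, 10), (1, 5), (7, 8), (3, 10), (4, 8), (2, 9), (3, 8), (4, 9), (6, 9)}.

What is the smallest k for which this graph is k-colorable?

0, 3, 4, 8, 9 are mutually adjacent (a clique of size 5), so at least 5 colors are needed.
5 colors suffice: 0=purple, 1=blue, 2=blue, 3=red, 4=blue, 5=red, 6=red, 7=green, 8=yellow, 9=green, 10=green. Each edge has distinct colors on its endpoints.

5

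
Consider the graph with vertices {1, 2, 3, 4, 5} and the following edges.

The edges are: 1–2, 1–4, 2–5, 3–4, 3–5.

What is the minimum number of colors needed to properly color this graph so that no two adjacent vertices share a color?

The cycle 2-5-3-4-1-2 has odd length 5, so it cannot be 2-colored; at least 3 colors are needed.
3 colors suffice: color red → {1, 3}; color blue → {4, 5}; color green → {2}. Every edge joins two different colors.

3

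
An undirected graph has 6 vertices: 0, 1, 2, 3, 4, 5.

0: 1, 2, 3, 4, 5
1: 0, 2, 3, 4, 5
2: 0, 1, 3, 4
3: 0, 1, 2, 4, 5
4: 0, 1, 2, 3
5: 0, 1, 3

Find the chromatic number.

0, 1, 2, 3, 4 are pairwise adjacent (a clique of size 5), so at least 5 colors are needed.
5 colors suffice: color a → {0}; color b → {3}; color c → {1}; color d → {2, 5}; color e → {4}. Each edge has distinct colors on its endpoints.

5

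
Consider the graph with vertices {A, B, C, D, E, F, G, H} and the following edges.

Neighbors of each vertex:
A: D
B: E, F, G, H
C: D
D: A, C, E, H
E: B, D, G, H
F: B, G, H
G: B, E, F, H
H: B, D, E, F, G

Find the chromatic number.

4

B, E, G, H are pairwise adjacent (a clique of size 4), so at least 4 colors are needed.
One proper 4-coloring: A=red, B=green, C=red, D=green, E=blue, F=blue, G=yellow, H=red. Every edge joins two different colors.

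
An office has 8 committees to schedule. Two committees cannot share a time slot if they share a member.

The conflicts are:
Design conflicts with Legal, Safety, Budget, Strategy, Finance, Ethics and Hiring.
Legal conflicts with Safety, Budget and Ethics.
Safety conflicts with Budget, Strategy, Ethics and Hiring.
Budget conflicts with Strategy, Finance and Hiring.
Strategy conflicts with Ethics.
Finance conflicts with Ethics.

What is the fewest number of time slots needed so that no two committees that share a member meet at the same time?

Design, Safety, Budget, Hiring are mutually in conflict, so at least 4 time slots are needed.
A valid assignment using 4 time slots: Design=1, Legal=4, Safety=3, Budget=2, Strategy=4, Finance=3, Ethics=2, Hiring=4. Every pair that conflicts lands in different time slots.

4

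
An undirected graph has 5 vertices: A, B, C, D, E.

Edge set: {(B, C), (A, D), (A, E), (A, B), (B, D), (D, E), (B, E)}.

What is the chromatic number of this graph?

A, B, D, E form a clique, so at least 4 colors are needed.
4 colors suffice: color 1 → {B}; color 2 → {C, E}; color 3 → {D}; color 4 → {A}. No two adjacent vertices share a color.

4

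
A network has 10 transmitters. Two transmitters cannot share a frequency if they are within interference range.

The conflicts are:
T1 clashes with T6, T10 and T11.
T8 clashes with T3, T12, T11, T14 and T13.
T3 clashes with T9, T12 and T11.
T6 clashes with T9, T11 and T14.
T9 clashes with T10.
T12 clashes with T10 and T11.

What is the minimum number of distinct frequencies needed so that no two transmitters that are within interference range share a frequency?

4

T8, T3, T12, T11 pairwise conflict, so at least 4 frequencies are needed.
4 frequencies suffice: frequency 1 → {T9, T11, T14, T13}; frequency 2 → {T8, T6, T10}; frequency 3 → {T1, T3}; frequency 4 → {T12}. Every pair that conflicts lands in different frequencies.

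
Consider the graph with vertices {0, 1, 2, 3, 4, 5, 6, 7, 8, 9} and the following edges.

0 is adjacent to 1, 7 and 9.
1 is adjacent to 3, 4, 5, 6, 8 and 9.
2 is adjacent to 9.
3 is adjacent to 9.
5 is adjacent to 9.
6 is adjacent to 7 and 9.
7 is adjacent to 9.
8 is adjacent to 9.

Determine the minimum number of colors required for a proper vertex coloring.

3

1, 5, 9 are pairwise adjacent, so at least 3 colors are needed.
One proper 3-coloring: 0=green, 1=blue, 2=blue, 3=green, 4=red, 5=green, 6=green, 7=blue, 8=green, 9=red. No two adjacent vertices share a color.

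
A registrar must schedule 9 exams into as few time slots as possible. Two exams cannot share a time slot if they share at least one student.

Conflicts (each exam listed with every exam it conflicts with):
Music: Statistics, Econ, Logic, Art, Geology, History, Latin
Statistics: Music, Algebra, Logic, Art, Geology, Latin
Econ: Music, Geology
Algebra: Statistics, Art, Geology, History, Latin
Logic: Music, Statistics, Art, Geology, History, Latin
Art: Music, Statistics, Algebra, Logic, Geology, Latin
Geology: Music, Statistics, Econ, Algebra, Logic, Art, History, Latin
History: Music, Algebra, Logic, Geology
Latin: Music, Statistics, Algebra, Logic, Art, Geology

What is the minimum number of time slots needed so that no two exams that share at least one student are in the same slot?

6

Music, Statistics, Logic, Art, Geology, Latin are mutually in conflict, so at least 6 time slots are needed.
6 time slots suffice: Music=2, Statistics=6, Econ=3, Algebra=2, Logic=5, Art=3, Geology=1, History=3, Latin=4. Every pair that conflicts lands in different time slots.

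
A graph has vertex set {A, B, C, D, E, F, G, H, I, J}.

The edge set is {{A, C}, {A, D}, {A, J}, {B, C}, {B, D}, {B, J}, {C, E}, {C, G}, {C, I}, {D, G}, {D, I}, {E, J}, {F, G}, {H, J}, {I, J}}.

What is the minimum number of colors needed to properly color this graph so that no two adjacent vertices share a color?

B and J are adjacent, so at least 2 colors are needed.
One proper 2-coloring: A=2, B=2, C=1, D=1, E=2, F=1, G=2, H=2, I=2, J=1. No two adjacent vertices share a color.

2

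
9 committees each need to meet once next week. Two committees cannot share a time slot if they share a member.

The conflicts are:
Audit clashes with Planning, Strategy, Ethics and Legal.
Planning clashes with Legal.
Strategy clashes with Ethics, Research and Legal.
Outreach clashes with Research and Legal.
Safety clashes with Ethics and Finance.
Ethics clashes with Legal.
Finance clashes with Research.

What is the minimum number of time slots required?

Audit, Strategy, Ethics, Legal all conflict with each other, so at least 4 time slots are needed.
A valid assignment using 4 time slots: Audit=3, Planning=2, Strategy=2, Outreach=2, Safety=1, Ethics=4, Finance=2, Research=1, Legal=1. Every pair that conflicts lands in different time slots.

4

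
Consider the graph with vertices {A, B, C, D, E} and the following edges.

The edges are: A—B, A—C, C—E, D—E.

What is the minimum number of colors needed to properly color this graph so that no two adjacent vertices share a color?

2

D and E are adjacent, so at least 2 colors are needed.
2 colors suffice: color 1 → {A, E}; color 2 → {B, C, D}. No two adjacent vertices share a color.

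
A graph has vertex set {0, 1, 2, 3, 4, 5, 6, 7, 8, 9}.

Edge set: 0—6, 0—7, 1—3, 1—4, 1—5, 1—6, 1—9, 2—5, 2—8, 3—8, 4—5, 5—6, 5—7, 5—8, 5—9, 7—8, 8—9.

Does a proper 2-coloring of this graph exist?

No

1, 5, 6 are pairwise adjacent, so at least 3 colors are needed.
So 2 colors are not enough.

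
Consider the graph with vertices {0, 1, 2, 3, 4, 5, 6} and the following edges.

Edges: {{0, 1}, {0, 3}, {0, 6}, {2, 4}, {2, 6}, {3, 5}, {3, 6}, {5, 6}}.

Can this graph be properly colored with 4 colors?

The chromatic number is 3. 0, 3, 6 are mutually adjacent, so at least 3 colors are needed.
3 colors suffice: 0=blue, 1=red, 2=blue, 3=green, 4=red, 5=blue, 6=red.
Since 4 ≥ 3, a proper 4-coloring certainly exists.

Yes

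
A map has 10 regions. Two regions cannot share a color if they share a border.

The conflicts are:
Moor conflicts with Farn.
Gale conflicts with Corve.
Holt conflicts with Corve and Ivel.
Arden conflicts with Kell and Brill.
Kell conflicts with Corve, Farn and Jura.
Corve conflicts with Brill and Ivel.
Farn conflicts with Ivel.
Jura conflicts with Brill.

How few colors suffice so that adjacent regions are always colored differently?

3

Holt, Corve, Ivel pairwise conflict, so at least 3 colors are needed.
One proper 3-coloring: Moor=2, Gale=2, Holt=3, Arden=1, Kell=2, Corve=1, Farn=1, Jura=1, Brill=2, Ivel=2. Every pair that conflicts lands in different colors.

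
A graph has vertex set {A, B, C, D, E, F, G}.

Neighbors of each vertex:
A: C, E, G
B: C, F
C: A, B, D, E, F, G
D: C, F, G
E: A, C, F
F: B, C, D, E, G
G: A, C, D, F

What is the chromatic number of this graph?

C, D, F, G form a clique, so at least 4 colors are needed.
4 colors suffice: color red → {C}; color blue → {A, F}; color green → {B, E, G}; color yellow → {D}. No two adjacent vertices share a color.

4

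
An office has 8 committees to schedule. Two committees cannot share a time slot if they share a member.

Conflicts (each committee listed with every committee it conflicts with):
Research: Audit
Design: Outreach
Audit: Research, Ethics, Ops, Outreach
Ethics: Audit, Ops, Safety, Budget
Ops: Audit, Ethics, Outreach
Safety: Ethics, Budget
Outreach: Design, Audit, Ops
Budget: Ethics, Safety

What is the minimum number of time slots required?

Ethics, Safety, Budget pairwise conflict, so at least 3 time slots are needed.
3 time slots suffice: time slot 1 → {Design, Audit, Budget}; time slot 2 → {Research, Ethics, Outreach}; time slot 3 → {Ops, Safety}. Every pair that conflicts lands in different time slots.

3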